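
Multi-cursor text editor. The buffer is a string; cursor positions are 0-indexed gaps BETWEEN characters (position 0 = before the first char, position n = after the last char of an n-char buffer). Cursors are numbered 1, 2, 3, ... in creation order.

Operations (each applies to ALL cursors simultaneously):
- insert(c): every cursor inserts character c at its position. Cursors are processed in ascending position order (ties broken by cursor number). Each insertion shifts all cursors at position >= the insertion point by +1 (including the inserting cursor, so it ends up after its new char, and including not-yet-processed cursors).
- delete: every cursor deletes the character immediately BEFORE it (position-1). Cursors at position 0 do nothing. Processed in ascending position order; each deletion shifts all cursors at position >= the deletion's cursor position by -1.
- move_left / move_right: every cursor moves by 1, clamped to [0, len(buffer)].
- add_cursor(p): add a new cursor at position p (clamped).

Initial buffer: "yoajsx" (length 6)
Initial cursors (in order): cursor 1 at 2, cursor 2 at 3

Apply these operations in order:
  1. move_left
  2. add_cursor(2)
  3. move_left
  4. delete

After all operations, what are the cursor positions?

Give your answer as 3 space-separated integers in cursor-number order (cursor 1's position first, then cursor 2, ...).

After op 1 (move_left): buffer="yoajsx" (len 6), cursors c1@1 c2@2, authorship ......
After op 2 (add_cursor(2)): buffer="yoajsx" (len 6), cursors c1@1 c2@2 c3@2, authorship ......
After op 3 (move_left): buffer="yoajsx" (len 6), cursors c1@0 c2@1 c3@1, authorship ......
After op 4 (delete): buffer="oajsx" (len 5), cursors c1@0 c2@0 c3@0, authorship .....

Answer: 0 0 0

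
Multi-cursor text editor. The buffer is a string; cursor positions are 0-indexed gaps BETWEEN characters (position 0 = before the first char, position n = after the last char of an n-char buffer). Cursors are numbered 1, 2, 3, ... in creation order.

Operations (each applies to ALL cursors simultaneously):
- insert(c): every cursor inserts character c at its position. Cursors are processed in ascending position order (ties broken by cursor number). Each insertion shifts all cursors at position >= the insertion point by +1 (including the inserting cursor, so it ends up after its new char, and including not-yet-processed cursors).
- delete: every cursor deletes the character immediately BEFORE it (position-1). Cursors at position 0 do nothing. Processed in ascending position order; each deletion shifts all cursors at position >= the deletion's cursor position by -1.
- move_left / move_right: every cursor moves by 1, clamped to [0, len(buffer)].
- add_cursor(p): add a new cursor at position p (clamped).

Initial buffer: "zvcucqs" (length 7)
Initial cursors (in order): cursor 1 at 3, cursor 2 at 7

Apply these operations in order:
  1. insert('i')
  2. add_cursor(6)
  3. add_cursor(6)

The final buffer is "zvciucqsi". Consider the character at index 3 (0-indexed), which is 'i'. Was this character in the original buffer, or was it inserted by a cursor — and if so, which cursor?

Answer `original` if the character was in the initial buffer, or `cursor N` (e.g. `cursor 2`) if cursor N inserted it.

Answer: cursor 1

Derivation:
After op 1 (insert('i')): buffer="zvciucqsi" (len 9), cursors c1@4 c2@9, authorship ...1....2
After op 2 (add_cursor(6)): buffer="zvciucqsi" (len 9), cursors c1@4 c3@6 c2@9, authorship ...1....2
After op 3 (add_cursor(6)): buffer="zvciucqsi" (len 9), cursors c1@4 c3@6 c4@6 c2@9, authorship ...1....2
Authorship (.=original, N=cursor N): . . . 1 . . . . 2
Index 3: author = 1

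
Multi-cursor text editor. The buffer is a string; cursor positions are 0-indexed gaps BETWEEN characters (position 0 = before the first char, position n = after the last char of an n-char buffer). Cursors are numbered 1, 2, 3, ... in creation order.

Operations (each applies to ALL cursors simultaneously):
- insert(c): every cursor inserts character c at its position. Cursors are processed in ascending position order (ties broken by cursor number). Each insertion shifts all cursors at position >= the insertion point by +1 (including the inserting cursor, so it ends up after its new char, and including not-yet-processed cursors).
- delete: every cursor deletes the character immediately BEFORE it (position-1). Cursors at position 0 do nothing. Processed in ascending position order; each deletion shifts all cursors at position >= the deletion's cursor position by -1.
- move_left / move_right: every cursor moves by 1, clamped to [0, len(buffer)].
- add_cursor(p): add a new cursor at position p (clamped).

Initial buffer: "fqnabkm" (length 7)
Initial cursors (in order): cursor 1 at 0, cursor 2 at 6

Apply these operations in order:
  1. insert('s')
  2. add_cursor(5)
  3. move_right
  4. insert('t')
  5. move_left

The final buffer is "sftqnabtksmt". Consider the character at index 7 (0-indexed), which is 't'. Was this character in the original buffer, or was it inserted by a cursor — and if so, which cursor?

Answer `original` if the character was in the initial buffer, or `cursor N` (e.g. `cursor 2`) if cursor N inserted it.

Answer: cursor 3

Derivation:
After op 1 (insert('s')): buffer="sfqnabksm" (len 9), cursors c1@1 c2@8, authorship 1......2.
After op 2 (add_cursor(5)): buffer="sfqnabksm" (len 9), cursors c1@1 c3@5 c2@8, authorship 1......2.
After op 3 (move_right): buffer="sfqnabksm" (len 9), cursors c1@2 c3@6 c2@9, authorship 1......2.
After op 4 (insert('t')): buffer="sftqnabtksmt" (len 12), cursors c1@3 c3@8 c2@12, authorship 1.1....3.2.2
After op 5 (move_left): buffer="sftqnabtksmt" (len 12), cursors c1@2 c3@7 c2@11, authorship 1.1....3.2.2
Authorship (.=original, N=cursor N): 1 . 1 . . . . 3 . 2 . 2
Index 7: author = 3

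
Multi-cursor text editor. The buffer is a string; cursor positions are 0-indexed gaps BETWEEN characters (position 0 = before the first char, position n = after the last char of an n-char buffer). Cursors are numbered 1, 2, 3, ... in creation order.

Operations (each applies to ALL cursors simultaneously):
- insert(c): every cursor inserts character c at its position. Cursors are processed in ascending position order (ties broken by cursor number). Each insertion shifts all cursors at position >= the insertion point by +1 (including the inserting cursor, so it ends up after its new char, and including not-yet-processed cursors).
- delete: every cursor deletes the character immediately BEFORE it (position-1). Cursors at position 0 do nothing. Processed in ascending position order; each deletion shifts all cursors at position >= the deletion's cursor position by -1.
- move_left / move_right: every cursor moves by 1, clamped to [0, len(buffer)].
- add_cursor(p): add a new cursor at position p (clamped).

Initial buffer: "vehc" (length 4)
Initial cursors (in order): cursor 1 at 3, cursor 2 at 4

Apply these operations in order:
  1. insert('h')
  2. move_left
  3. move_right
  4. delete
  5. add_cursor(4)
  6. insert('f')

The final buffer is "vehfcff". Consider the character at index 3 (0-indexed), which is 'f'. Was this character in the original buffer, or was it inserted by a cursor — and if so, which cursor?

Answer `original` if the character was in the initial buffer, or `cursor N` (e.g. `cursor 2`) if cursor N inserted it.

Answer: cursor 1

Derivation:
After op 1 (insert('h')): buffer="vehhch" (len 6), cursors c1@4 c2@6, authorship ...1.2
After op 2 (move_left): buffer="vehhch" (len 6), cursors c1@3 c2@5, authorship ...1.2
After op 3 (move_right): buffer="vehhch" (len 6), cursors c1@4 c2@6, authorship ...1.2
After op 4 (delete): buffer="vehc" (len 4), cursors c1@3 c2@4, authorship ....
After op 5 (add_cursor(4)): buffer="vehc" (len 4), cursors c1@3 c2@4 c3@4, authorship ....
After op 6 (insert('f')): buffer="vehfcff" (len 7), cursors c1@4 c2@7 c3@7, authorship ...1.23
Authorship (.=original, N=cursor N): . . . 1 . 2 3
Index 3: author = 1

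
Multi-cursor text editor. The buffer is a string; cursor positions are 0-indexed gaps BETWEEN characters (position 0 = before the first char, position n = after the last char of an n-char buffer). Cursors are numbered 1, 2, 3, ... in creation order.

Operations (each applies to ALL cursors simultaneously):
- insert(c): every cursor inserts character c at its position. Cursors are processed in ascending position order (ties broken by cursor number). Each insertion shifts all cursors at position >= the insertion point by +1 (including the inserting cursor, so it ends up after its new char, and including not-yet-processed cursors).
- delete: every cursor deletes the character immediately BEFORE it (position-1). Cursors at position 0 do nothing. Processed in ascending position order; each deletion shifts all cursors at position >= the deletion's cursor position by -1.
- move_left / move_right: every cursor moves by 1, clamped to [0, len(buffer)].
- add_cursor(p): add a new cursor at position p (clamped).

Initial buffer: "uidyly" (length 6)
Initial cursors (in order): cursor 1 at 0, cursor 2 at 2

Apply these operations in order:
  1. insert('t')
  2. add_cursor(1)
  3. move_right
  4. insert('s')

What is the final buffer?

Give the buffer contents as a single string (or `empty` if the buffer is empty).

Answer: tussitdsyly

Derivation:
After op 1 (insert('t')): buffer="tuitdyly" (len 8), cursors c1@1 c2@4, authorship 1..2....
After op 2 (add_cursor(1)): buffer="tuitdyly" (len 8), cursors c1@1 c3@1 c2@4, authorship 1..2....
After op 3 (move_right): buffer="tuitdyly" (len 8), cursors c1@2 c3@2 c2@5, authorship 1..2....
After op 4 (insert('s')): buffer="tussitdsyly" (len 11), cursors c1@4 c3@4 c2@8, authorship 1.13.2.2...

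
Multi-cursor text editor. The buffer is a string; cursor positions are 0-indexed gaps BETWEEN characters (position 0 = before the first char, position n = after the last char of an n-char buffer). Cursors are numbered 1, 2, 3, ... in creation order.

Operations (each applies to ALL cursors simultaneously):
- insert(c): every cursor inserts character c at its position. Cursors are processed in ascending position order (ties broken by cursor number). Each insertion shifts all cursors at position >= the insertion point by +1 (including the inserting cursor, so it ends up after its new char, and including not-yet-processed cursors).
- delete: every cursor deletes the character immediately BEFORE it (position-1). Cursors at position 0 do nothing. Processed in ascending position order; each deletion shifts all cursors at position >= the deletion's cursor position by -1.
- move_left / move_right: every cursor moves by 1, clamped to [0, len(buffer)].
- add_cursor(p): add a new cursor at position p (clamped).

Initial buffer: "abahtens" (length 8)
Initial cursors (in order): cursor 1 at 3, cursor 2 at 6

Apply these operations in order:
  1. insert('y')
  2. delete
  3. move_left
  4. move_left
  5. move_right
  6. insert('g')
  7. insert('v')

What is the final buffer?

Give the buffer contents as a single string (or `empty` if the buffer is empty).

After op 1 (insert('y')): buffer="abayhteyns" (len 10), cursors c1@4 c2@8, authorship ...1...2..
After op 2 (delete): buffer="abahtens" (len 8), cursors c1@3 c2@6, authorship ........
After op 3 (move_left): buffer="abahtens" (len 8), cursors c1@2 c2@5, authorship ........
After op 4 (move_left): buffer="abahtens" (len 8), cursors c1@1 c2@4, authorship ........
After op 5 (move_right): buffer="abahtens" (len 8), cursors c1@2 c2@5, authorship ........
After op 6 (insert('g')): buffer="abgahtgens" (len 10), cursors c1@3 c2@7, authorship ..1...2...
After op 7 (insert('v')): buffer="abgvahtgvens" (len 12), cursors c1@4 c2@9, authorship ..11...22...

Answer: abgvahtgvens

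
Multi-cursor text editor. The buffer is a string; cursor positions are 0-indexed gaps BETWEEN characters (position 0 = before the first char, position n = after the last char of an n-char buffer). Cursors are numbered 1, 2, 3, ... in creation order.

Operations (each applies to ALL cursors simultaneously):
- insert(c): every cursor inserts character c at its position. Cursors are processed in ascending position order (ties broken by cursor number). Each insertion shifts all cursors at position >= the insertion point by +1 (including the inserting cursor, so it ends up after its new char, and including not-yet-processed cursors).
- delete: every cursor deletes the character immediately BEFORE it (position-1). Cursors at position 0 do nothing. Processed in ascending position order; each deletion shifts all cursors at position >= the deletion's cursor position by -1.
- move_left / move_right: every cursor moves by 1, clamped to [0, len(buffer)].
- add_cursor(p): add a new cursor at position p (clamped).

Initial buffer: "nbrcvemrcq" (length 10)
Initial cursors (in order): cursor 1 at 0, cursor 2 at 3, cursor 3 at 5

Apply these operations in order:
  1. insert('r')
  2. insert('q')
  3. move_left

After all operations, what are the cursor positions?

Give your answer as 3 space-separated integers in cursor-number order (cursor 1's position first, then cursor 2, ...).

After op 1 (insert('r')): buffer="rnbrrcvremrcq" (len 13), cursors c1@1 c2@5 c3@8, authorship 1...2..3.....
After op 2 (insert('q')): buffer="rqnbrrqcvrqemrcq" (len 16), cursors c1@2 c2@7 c3@11, authorship 11...22..33.....
After op 3 (move_left): buffer="rqnbrrqcvrqemrcq" (len 16), cursors c1@1 c2@6 c3@10, authorship 11...22..33.....

Answer: 1 6 10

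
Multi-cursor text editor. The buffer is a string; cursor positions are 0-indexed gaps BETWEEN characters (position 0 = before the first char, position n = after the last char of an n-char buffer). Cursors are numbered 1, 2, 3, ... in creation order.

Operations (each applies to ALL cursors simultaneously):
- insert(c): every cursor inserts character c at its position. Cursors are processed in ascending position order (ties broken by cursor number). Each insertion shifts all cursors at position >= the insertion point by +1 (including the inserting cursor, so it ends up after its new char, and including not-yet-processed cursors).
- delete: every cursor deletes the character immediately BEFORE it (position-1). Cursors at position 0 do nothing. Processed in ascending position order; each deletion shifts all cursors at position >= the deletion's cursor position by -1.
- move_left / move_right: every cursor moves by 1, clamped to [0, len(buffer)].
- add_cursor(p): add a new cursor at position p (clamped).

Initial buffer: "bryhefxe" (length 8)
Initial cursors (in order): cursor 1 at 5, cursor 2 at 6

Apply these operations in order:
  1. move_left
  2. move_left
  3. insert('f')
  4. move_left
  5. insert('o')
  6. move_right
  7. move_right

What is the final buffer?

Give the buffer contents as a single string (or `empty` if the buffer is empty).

Answer: bryofhofefxe

Derivation:
After op 1 (move_left): buffer="bryhefxe" (len 8), cursors c1@4 c2@5, authorship ........
After op 2 (move_left): buffer="bryhefxe" (len 8), cursors c1@3 c2@4, authorship ........
After op 3 (insert('f')): buffer="bryfhfefxe" (len 10), cursors c1@4 c2@6, authorship ...1.2....
After op 4 (move_left): buffer="bryfhfefxe" (len 10), cursors c1@3 c2@5, authorship ...1.2....
After op 5 (insert('o')): buffer="bryofhofefxe" (len 12), cursors c1@4 c2@7, authorship ...11.22....
After op 6 (move_right): buffer="bryofhofefxe" (len 12), cursors c1@5 c2@8, authorship ...11.22....
After op 7 (move_right): buffer="bryofhofefxe" (len 12), cursors c1@6 c2@9, authorship ...11.22....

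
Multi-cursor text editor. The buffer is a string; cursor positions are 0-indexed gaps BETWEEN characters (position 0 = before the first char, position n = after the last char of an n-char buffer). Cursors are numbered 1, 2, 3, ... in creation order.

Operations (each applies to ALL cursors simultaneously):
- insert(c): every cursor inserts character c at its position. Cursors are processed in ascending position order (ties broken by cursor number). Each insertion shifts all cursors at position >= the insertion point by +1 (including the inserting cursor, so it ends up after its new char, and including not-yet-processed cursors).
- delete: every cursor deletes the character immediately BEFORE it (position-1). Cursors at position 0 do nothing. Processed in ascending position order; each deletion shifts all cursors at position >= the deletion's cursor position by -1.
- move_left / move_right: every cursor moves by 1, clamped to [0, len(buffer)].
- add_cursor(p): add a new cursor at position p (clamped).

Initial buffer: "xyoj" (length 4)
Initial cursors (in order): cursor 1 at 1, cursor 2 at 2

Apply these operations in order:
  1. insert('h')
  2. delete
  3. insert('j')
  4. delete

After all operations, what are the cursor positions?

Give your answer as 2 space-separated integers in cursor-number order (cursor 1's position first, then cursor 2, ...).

Answer: 1 2

Derivation:
After op 1 (insert('h')): buffer="xhyhoj" (len 6), cursors c1@2 c2@4, authorship .1.2..
After op 2 (delete): buffer="xyoj" (len 4), cursors c1@1 c2@2, authorship ....
After op 3 (insert('j')): buffer="xjyjoj" (len 6), cursors c1@2 c2@4, authorship .1.2..
After op 4 (delete): buffer="xyoj" (len 4), cursors c1@1 c2@2, authorship ....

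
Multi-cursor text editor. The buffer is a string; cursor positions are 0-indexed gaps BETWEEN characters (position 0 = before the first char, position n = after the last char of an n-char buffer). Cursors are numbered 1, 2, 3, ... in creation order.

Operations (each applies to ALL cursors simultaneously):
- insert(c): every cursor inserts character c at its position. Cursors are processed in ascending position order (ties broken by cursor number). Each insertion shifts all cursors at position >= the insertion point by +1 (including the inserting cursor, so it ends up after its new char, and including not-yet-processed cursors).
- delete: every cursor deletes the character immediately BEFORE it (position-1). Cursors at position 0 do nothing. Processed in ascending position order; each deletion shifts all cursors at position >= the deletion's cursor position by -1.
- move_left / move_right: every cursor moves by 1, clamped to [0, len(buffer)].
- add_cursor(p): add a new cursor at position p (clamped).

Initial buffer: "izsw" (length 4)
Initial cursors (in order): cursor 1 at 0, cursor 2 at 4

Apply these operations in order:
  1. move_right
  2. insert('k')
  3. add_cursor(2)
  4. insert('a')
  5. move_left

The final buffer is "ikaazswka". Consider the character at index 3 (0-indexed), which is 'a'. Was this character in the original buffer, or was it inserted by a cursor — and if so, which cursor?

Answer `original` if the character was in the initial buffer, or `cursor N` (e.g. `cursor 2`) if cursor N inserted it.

Answer: cursor 3

Derivation:
After op 1 (move_right): buffer="izsw" (len 4), cursors c1@1 c2@4, authorship ....
After op 2 (insert('k')): buffer="ikzswk" (len 6), cursors c1@2 c2@6, authorship .1...2
After op 3 (add_cursor(2)): buffer="ikzswk" (len 6), cursors c1@2 c3@2 c2@6, authorship .1...2
After op 4 (insert('a')): buffer="ikaazswka" (len 9), cursors c1@4 c3@4 c2@9, authorship .113...22
After op 5 (move_left): buffer="ikaazswka" (len 9), cursors c1@3 c3@3 c2@8, authorship .113...22
Authorship (.=original, N=cursor N): . 1 1 3 . . . 2 2
Index 3: author = 3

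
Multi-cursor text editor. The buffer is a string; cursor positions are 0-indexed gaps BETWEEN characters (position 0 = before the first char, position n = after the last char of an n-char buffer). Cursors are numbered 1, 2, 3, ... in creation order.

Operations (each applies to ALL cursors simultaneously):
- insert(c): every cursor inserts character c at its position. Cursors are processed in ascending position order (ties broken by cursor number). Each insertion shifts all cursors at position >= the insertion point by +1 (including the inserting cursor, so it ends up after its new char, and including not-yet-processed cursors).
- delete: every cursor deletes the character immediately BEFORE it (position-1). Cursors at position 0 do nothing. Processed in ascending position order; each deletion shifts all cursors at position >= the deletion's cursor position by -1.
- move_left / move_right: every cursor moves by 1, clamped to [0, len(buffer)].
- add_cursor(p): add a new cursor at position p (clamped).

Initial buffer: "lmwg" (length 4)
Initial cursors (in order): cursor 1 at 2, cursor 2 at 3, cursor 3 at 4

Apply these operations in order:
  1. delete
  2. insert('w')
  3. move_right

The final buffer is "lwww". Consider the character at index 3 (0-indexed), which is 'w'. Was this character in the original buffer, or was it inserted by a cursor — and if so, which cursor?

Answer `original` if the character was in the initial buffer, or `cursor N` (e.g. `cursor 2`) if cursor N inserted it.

Answer: cursor 3

Derivation:
After op 1 (delete): buffer="l" (len 1), cursors c1@1 c2@1 c3@1, authorship .
After op 2 (insert('w')): buffer="lwww" (len 4), cursors c1@4 c2@4 c3@4, authorship .123
After op 3 (move_right): buffer="lwww" (len 4), cursors c1@4 c2@4 c3@4, authorship .123
Authorship (.=original, N=cursor N): . 1 2 3
Index 3: author = 3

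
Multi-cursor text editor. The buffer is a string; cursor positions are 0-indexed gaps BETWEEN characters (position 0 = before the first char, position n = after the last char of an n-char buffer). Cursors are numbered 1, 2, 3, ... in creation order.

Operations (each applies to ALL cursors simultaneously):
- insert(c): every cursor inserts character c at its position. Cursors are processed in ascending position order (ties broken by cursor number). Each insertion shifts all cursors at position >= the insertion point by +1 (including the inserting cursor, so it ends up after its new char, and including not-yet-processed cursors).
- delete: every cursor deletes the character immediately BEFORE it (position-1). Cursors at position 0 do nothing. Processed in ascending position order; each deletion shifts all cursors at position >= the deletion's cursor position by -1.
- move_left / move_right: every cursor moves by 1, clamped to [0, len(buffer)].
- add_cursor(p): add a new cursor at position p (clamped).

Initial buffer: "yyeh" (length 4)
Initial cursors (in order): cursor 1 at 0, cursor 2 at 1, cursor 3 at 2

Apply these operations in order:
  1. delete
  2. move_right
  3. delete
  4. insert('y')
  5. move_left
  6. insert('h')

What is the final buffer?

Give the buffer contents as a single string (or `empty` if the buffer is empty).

Answer: yyhhhyh

Derivation:
After op 1 (delete): buffer="eh" (len 2), cursors c1@0 c2@0 c3@0, authorship ..
After op 2 (move_right): buffer="eh" (len 2), cursors c1@1 c2@1 c3@1, authorship ..
After op 3 (delete): buffer="h" (len 1), cursors c1@0 c2@0 c3@0, authorship .
After op 4 (insert('y')): buffer="yyyh" (len 4), cursors c1@3 c2@3 c3@3, authorship 123.
After op 5 (move_left): buffer="yyyh" (len 4), cursors c1@2 c2@2 c3@2, authorship 123.
After op 6 (insert('h')): buffer="yyhhhyh" (len 7), cursors c1@5 c2@5 c3@5, authorship 121233.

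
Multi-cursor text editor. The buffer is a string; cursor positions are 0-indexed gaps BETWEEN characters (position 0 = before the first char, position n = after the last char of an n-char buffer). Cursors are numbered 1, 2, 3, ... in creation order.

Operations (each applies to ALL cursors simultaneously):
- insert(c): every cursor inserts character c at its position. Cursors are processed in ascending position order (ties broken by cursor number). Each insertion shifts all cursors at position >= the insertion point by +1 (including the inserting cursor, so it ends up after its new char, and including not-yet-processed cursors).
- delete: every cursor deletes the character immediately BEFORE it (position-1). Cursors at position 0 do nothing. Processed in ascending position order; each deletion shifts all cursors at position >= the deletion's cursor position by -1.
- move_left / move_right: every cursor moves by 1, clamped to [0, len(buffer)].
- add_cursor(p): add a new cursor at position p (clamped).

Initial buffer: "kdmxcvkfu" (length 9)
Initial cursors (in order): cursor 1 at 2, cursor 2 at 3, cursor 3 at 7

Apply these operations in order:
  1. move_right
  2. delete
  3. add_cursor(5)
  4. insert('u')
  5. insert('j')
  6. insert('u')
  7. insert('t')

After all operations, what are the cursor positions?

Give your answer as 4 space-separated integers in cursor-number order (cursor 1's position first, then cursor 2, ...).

Answer: 10 10 21 21

Derivation:
After op 1 (move_right): buffer="kdmxcvkfu" (len 9), cursors c1@3 c2@4 c3@8, authorship .........
After op 2 (delete): buffer="kdcvku" (len 6), cursors c1@2 c2@2 c3@5, authorship ......
After op 3 (add_cursor(5)): buffer="kdcvku" (len 6), cursors c1@2 c2@2 c3@5 c4@5, authorship ......
After op 4 (insert('u')): buffer="kduucvkuuu" (len 10), cursors c1@4 c2@4 c3@9 c4@9, authorship ..12...34.
After op 5 (insert('j')): buffer="kduujjcvkuujju" (len 14), cursors c1@6 c2@6 c3@13 c4@13, authorship ..1212...3434.
After op 6 (insert('u')): buffer="kduujjuucvkuujjuuu" (len 18), cursors c1@8 c2@8 c3@17 c4@17, authorship ..121212...343434.
After op 7 (insert('t')): buffer="kduujjuuttcvkuujjuuttu" (len 22), cursors c1@10 c2@10 c3@21 c4@21, authorship ..12121212...34343434.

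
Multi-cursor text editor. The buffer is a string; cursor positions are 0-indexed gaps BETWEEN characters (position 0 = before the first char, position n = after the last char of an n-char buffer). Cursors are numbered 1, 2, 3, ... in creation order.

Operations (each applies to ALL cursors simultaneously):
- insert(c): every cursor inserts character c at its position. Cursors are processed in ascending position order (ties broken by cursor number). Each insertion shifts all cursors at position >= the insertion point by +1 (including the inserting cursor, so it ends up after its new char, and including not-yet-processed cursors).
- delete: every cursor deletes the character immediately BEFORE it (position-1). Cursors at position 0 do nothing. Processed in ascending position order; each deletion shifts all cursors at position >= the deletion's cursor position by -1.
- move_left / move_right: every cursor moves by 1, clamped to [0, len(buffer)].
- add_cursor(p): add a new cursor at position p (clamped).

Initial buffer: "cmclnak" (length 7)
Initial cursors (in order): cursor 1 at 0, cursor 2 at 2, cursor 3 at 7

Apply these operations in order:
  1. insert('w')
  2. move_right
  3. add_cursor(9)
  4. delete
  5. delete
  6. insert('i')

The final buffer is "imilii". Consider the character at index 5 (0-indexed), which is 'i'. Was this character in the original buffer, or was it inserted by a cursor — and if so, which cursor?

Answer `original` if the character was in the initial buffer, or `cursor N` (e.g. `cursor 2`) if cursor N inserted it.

After op 1 (insert('w')): buffer="wcmwclnakw" (len 10), cursors c1@1 c2@4 c3@10, authorship 1..2.....3
After op 2 (move_right): buffer="wcmwclnakw" (len 10), cursors c1@2 c2@5 c3@10, authorship 1..2.....3
After op 3 (add_cursor(9)): buffer="wcmwclnakw" (len 10), cursors c1@2 c2@5 c4@9 c3@10, authorship 1..2.....3
After op 4 (delete): buffer="wmwlna" (len 6), cursors c1@1 c2@3 c3@6 c4@6, authorship 1.2...
After op 5 (delete): buffer="ml" (len 2), cursors c1@0 c2@1 c3@2 c4@2, authorship ..
After op 6 (insert('i')): buffer="imilii" (len 6), cursors c1@1 c2@3 c3@6 c4@6, authorship 1.2.34
Authorship (.=original, N=cursor N): 1 . 2 . 3 4
Index 5: author = 4

Answer: cursor 4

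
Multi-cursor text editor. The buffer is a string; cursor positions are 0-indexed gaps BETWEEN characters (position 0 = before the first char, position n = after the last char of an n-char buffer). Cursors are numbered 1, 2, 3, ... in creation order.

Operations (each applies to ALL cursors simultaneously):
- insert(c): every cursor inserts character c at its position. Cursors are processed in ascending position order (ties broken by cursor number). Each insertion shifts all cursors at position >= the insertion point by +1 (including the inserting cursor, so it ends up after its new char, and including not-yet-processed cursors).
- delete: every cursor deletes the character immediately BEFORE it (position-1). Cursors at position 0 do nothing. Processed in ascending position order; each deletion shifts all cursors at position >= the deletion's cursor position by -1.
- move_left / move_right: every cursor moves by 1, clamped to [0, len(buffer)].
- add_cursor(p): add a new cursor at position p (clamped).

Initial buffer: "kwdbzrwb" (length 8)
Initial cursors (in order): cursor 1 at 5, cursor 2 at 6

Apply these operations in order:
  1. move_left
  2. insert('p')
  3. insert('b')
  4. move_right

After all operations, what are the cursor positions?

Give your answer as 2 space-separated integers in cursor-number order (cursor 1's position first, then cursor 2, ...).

After op 1 (move_left): buffer="kwdbzrwb" (len 8), cursors c1@4 c2@5, authorship ........
After op 2 (insert('p')): buffer="kwdbpzprwb" (len 10), cursors c1@5 c2@7, authorship ....1.2...
After op 3 (insert('b')): buffer="kwdbpbzpbrwb" (len 12), cursors c1@6 c2@9, authorship ....11.22...
After op 4 (move_right): buffer="kwdbpbzpbrwb" (len 12), cursors c1@7 c2@10, authorship ....11.22...

Answer: 7 10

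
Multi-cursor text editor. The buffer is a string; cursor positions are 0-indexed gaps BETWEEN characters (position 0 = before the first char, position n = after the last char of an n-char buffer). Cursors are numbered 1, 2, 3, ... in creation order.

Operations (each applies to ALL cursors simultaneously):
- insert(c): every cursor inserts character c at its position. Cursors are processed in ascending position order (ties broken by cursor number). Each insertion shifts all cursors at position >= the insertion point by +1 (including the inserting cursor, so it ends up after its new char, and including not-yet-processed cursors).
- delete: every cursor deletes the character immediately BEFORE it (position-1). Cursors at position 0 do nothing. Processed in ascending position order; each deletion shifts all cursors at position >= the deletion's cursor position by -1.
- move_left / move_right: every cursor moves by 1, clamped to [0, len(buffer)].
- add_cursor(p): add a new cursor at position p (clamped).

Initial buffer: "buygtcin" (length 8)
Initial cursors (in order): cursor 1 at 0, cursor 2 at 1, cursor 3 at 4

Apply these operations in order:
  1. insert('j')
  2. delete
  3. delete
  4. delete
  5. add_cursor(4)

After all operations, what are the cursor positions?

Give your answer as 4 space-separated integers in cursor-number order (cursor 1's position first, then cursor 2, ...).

Answer: 0 0 1 4

Derivation:
After op 1 (insert('j')): buffer="jbjuygjtcin" (len 11), cursors c1@1 c2@3 c3@7, authorship 1.2...3....
After op 2 (delete): buffer="buygtcin" (len 8), cursors c1@0 c2@1 c3@4, authorship ........
After op 3 (delete): buffer="uytcin" (len 6), cursors c1@0 c2@0 c3@2, authorship ......
After op 4 (delete): buffer="utcin" (len 5), cursors c1@0 c2@0 c3@1, authorship .....
After op 5 (add_cursor(4)): buffer="utcin" (len 5), cursors c1@0 c2@0 c3@1 c4@4, authorship .....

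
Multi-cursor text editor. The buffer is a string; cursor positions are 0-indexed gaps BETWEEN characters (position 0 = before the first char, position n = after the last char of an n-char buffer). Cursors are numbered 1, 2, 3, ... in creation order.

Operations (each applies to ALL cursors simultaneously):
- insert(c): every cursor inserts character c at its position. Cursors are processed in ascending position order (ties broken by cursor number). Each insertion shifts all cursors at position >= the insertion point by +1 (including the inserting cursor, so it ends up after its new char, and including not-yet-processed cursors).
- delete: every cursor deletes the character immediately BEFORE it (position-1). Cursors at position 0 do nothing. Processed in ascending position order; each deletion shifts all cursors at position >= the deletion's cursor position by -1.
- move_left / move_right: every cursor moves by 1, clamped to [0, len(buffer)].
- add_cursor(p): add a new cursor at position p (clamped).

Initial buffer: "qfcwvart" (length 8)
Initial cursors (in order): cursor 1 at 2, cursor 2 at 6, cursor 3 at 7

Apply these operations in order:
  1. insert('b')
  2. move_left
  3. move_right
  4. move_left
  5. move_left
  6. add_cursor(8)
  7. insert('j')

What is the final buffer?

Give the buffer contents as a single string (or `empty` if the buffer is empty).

After op 1 (insert('b')): buffer="qfbcwvabrbt" (len 11), cursors c1@3 c2@8 c3@10, authorship ..1....2.3.
After op 2 (move_left): buffer="qfbcwvabrbt" (len 11), cursors c1@2 c2@7 c3@9, authorship ..1....2.3.
After op 3 (move_right): buffer="qfbcwvabrbt" (len 11), cursors c1@3 c2@8 c3@10, authorship ..1....2.3.
After op 4 (move_left): buffer="qfbcwvabrbt" (len 11), cursors c1@2 c2@7 c3@9, authorship ..1....2.3.
After op 5 (move_left): buffer="qfbcwvabrbt" (len 11), cursors c1@1 c2@6 c3@8, authorship ..1....2.3.
After op 6 (add_cursor(8)): buffer="qfbcwvabrbt" (len 11), cursors c1@1 c2@6 c3@8 c4@8, authorship ..1....2.3.
After op 7 (insert('j')): buffer="qjfbcwvjabjjrbt" (len 15), cursors c1@2 c2@8 c3@12 c4@12, authorship .1.1...2.234.3.

Answer: qjfbcwvjabjjrbt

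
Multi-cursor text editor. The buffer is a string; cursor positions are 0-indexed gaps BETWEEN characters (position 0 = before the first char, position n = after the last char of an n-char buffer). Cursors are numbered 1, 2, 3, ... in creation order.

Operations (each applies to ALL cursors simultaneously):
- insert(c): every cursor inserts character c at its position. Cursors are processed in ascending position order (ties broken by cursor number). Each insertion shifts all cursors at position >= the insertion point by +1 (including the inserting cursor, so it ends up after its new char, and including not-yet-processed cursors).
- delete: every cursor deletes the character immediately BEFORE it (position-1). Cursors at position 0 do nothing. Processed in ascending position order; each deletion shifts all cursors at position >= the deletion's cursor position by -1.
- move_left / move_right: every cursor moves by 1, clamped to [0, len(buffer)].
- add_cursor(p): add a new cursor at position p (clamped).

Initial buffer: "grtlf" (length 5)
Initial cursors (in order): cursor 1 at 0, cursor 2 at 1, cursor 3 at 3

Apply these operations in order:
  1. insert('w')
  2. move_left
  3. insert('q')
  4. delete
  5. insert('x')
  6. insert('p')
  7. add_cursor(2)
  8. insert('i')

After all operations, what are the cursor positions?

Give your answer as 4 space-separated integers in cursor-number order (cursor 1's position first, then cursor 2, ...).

After op 1 (insert('w')): buffer="wgwrtwlf" (len 8), cursors c1@1 c2@3 c3@6, authorship 1.2..3..
After op 2 (move_left): buffer="wgwrtwlf" (len 8), cursors c1@0 c2@2 c3@5, authorship 1.2..3..
After op 3 (insert('q')): buffer="qwgqwrtqwlf" (len 11), cursors c1@1 c2@4 c3@8, authorship 11.22..33..
After op 4 (delete): buffer="wgwrtwlf" (len 8), cursors c1@0 c2@2 c3@5, authorship 1.2..3..
After op 5 (insert('x')): buffer="xwgxwrtxwlf" (len 11), cursors c1@1 c2@4 c3@8, authorship 11.22..33..
After op 6 (insert('p')): buffer="xpwgxpwrtxpwlf" (len 14), cursors c1@2 c2@6 c3@11, authorship 111.222..333..
After op 7 (add_cursor(2)): buffer="xpwgxpwrtxpwlf" (len 14), cursors c1@2 c4@2 c2@6 c3@11, authorship 111.222..333..
After op 8 (insert('i')): buffer="xpiiwgxpiwrtxpiwlf" (len 18), cursors c1@4 c4@4 c2@9 c3@15, authorship 11141.2222..3333..

Answer: 4 9 15 4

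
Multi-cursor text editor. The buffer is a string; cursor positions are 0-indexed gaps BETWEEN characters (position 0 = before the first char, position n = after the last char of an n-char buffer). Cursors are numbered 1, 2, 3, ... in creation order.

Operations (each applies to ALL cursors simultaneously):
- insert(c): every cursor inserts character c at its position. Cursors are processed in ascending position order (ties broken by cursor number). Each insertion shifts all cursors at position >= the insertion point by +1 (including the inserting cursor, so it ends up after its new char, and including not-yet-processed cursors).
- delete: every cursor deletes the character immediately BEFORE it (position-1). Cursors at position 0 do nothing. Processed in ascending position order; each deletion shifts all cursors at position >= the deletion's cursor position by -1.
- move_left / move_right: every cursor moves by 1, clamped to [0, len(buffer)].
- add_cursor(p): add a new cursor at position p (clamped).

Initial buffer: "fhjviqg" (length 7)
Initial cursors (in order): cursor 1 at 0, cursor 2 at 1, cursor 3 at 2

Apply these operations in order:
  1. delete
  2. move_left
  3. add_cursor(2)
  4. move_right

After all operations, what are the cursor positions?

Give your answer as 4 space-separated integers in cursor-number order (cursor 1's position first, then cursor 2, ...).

After op 1 (delete): buffer="jviqg" (len 5), cursors c1@0 c2@0 c3@0, authorship .....
After op 2 (move_left): buffer="jviqg" (len 5), cursors c1@0 c2@0 c3@0, authorship .....
After op 3 (add_cursor(2)): buffer="jviqg" (len 5), cursors c1@0 c2@0 c3@0 c4@2, authorship .....
After op 4 (move_right): buffer="jviqg" (len 5), cursors c1@1 c2@1 c3@1 c4@3, authorship .....

Answer: 1 1 1 3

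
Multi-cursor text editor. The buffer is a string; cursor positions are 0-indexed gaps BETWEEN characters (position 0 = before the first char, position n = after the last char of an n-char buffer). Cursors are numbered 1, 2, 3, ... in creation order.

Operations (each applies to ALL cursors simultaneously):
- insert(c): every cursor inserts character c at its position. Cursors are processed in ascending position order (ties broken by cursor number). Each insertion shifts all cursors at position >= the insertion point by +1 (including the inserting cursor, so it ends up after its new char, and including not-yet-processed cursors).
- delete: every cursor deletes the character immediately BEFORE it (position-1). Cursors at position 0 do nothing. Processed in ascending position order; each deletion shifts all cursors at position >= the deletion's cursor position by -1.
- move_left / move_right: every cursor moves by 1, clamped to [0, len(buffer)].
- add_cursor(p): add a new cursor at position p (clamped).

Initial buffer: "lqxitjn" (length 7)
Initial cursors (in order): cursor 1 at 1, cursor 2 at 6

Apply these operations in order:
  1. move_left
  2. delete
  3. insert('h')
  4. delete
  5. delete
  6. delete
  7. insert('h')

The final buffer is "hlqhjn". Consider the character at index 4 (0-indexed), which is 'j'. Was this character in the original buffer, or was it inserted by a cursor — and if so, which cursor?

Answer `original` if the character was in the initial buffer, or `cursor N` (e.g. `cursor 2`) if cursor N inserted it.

After op 1 (move_left): buffer="lqxitjn" (len 7), cursors c1@0 c2@5, authorship .......
After op 2 (delete): buffer="lqxijn" (len 6), cursors c1@0 c2@4, authorship ......
After op 3 (insert('h')): buffer="hlqxihjn" (len 8), cursors c1@1 c2@6, authorship 1....2..
After op 4 (delete): buffer="lqxijn" (len 6), cursors c1@0 c2@4, authorship ......
After op 5 (delete): buffer="lqxjn" (len 5), cursors c1@0 c2@3, authorship .....
After op 6 (delete): buffer="lqjn" (len 4), cursors c1@0 c2@2, authorship ....
After op 7 (insert('h')): buffer="hlqhjn" (len 6), cursors c1@1 c2@4, authorship 1..2..
Authorship (.=original, N=cursor N): 1 . . 2 . .
Index 4: author = original

Answer: original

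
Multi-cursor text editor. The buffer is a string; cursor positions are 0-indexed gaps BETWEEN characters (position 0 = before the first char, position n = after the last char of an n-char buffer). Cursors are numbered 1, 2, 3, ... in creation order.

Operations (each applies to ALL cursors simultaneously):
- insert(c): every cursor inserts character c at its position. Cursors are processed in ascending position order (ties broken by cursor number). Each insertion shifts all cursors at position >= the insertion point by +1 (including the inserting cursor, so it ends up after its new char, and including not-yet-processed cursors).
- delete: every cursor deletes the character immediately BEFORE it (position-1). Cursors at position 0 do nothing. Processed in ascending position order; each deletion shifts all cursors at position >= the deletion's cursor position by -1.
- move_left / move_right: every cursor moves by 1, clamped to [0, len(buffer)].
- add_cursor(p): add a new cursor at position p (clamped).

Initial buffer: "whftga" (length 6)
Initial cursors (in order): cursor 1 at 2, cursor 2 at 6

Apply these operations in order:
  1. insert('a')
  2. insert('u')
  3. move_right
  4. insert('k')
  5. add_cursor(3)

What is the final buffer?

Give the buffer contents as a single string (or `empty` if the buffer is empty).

Answer: whaufktgaauk

Derivation:
After op 1 (insert('a')): buffer="whaftgaa" (len 8), cursors c1@3 c2@8, authorship ..1....2
After op 2 (insert('u')): buffer="whauftgaau" (len 10), cursors c1@4 c2@10, authorship ..11....22
After op 3 (move_right): buffer="whauftgaau" (len 10), cursors c1@5 c2@10, authorship ..11....22
After op 4 (insert('k')): buffer="whaufktgaauk" (len 12), cursors c1@6 c2@12, authorship ..11.1...222
After op 5 (add_cursor(3)): buffer="whaufktgaauk" (len 12), cursors c3@3 c1@6 c2@12, authorship ..11.1...222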